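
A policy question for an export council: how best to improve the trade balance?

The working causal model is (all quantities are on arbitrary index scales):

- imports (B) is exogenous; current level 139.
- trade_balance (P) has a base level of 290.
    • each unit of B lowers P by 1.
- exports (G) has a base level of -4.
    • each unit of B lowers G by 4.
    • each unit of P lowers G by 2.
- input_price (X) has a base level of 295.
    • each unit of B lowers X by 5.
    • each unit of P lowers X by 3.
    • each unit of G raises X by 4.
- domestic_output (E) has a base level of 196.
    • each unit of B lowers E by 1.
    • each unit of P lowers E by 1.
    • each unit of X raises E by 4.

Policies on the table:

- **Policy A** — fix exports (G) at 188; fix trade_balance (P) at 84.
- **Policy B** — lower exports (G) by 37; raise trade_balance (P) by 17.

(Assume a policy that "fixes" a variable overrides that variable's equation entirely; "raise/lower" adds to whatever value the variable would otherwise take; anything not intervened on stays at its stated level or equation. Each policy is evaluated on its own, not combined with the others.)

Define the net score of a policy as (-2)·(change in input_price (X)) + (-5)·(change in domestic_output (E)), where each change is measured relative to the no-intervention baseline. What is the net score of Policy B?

7455

Baseline:
  B = 139
  P = 290 − 139 = 151
  G = -4 − 4·139 − 2·151 = -862
  X = 295 − 5·139 − 3·151 + 4·(-862) = -4301
  E = 196 − 139 − 151 + 4·(-4301) = -17298
Policy B (G − 37, P + 17):
  B = 139
  P = 290 − 139 (+17 from intervention) = 168
  G = -4 − 4·139 − 2·168 (−37 from intervention) = -933
  X = 295 − 5·139 − 3·168 + 4·(-933) = -4636
  E = 196 − 139 − 168 + 4·(-4636) = -18655
ΔX = -4636 − (-4301) = -335; ΔE = -18655 − (-17298) = -1357
Score = (-2)·(-335) + (-5)·(-1357) = 7455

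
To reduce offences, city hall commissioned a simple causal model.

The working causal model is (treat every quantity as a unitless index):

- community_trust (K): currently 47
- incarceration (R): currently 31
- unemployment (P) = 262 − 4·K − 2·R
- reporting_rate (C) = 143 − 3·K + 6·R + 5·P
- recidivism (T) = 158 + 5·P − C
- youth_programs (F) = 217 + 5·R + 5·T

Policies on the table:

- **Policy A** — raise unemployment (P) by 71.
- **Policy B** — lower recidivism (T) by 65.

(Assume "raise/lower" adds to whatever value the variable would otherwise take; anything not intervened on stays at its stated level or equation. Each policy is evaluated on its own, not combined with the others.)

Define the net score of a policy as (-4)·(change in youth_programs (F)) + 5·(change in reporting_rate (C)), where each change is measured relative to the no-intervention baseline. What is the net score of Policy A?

1775

Baseline:
  K = 47
  R = 31
  P = 262 − 4·47 − 2·31 = 12
  C = 143 − 3·47 + 6·31 + 5·12 = 248
  T = 158 + 5·12 − 248 = -30
  F = 217 + 5·31 + 5·(-30) = 222
Policy A (P + 71):
  K = 47
  R = 31
  P = 262 − 4·47 − 2·31 (+71 from intervention) = 83
  C = 143 − 3·47 + 6·31 + 5·83 = 603
  T = 158 + 5·83 − 603 = -30
  F = 217 + 5·31 + 5·(-30) = 222
ΔF = 222 − 222 = 0; ΔC = 603 − 248 = 355
Score = (-4)·0 + 5·355 = 1775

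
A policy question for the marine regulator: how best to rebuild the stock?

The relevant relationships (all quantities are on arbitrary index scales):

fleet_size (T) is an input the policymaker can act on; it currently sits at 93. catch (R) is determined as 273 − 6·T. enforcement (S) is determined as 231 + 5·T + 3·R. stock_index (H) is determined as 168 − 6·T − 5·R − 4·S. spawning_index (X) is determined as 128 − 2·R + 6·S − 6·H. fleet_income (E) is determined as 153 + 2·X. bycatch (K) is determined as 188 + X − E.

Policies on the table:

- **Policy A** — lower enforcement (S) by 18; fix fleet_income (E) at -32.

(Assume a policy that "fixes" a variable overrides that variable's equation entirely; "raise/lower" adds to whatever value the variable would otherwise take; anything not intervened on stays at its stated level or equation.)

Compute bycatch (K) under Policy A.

Policy A (S − 18, E := -32):
  T = 93
  R = 273 − 6·93 = -285
  S = 231 + 5·93 + 3·(-285) (−18 from intervention) = -177
  H = 168 − 6·93 − 5·(-285) − 4·(-177) = 1743
  X = 128 − 2·(-285) + 6·(-177) − 6·1743 = -10822
  E = -32
  K = 188 + (-10822) − (-32) = -10602

-10602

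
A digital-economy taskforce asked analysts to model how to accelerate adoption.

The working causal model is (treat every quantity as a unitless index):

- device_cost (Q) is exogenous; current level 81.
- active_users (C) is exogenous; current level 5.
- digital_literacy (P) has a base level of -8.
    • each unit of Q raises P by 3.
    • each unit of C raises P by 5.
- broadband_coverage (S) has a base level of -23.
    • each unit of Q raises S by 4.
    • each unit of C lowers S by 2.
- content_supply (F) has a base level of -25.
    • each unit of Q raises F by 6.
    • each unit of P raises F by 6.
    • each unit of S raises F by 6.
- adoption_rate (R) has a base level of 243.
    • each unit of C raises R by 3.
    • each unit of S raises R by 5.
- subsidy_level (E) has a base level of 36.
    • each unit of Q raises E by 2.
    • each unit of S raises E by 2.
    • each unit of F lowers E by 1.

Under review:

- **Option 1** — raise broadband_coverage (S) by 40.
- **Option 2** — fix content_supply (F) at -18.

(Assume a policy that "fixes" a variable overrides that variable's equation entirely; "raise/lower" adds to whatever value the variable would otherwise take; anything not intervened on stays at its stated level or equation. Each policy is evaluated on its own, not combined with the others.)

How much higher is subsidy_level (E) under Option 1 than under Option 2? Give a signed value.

Option 1 (S + 40):
  Q = 81
  C = 5
  P = -8 + 3·81 + 5·5 = 260
  S = -23 + 4·81 − 2·5 (+40 from intervention) = 331
  F = -25 + 6·81 + 6·260 + 6·331 = 4007
  E = 36 + 2·81 + 2·331 − 4007 = -3147
Option 2 (F := -18):
  Q = 81
  C = 5
  P = -8 + 3·81 + 5·5 = 260
  S = -23 + 4·81 − 2·5 = 291
  F = -18
  E = 36 + 2·81 + 2·291 − (-18) = 798
E: -3147 − 798 = -3945

-3945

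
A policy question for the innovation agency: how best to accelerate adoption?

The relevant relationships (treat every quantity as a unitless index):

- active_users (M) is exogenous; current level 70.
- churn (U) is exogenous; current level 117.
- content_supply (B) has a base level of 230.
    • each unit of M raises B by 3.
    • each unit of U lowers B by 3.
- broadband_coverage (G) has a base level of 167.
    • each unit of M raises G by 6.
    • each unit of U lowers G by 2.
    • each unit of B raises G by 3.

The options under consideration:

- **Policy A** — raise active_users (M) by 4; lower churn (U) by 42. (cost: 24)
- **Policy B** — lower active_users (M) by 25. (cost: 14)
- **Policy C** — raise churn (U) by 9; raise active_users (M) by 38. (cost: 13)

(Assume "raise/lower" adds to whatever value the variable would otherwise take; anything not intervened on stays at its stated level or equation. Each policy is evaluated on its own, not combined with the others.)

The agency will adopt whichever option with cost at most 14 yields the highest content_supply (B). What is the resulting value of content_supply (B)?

Policy B (M − 25):
  M = 70 − 25 = 45
  U = 117
  B = 230 + 3·45 − 3·117 = 14
Policy C (U + 9, M + 38):
  M = 70 + 38 = 108
  U = 117 + 9 = 126
  B = 230 + 3·108 − 3·126 = 176
Comparing — Policy B: B=14, Policy C: B=176. Highest is 176 (Policy C).

176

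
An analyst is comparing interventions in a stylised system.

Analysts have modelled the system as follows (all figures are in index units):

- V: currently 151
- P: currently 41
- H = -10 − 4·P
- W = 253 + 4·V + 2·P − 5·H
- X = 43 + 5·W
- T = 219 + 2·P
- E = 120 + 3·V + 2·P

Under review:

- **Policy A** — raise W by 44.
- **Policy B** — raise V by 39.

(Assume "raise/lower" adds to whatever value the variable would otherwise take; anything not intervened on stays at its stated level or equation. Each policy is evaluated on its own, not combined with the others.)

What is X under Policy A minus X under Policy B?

Policy A (W + 44):
  V = 151
  P = 41
  H = -10 − 4·41 = -174
  W = 253 + 4·151 + 2·41 − 5·(-174) (+44 from intervention) = 1853
  X = 43 + 5·1853 = 9308
Policy B (V + 39):
  V = 151 + 39 = 190
  P = 41
  H = -10 − 4·41 = -174
  W = 253 + 4·190 + 2·41 − 5·(-174) = 1965
  X = 43 + 5·1965 = 9868
X: 9308 − 9868 = -560

-560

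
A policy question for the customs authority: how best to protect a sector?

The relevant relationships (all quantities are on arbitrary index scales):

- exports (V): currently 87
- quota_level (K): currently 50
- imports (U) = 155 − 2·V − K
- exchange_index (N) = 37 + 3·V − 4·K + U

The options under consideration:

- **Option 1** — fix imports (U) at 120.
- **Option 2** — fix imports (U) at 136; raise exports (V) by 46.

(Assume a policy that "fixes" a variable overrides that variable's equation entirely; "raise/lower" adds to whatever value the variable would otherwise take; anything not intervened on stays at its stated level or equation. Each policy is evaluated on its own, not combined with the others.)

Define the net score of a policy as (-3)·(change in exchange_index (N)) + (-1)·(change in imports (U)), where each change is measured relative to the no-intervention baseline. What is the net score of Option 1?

-756

Baseline:
  V = 87
  K = 50
  U = 155 − 2·87 − 50 = -69
  N = 37 + 3·87 − 4·50 + (-69) = 29
Option 1 (U := 120):
  V = 87
  K = 50
  U = 120
  N = 37 + 3·87 − 4·50 + 120 = 218
ΔN = 218 − 29 = 189; ΔU = 120 − (-69) = 189
Score = (-3)·189 + (-1)·189 = -756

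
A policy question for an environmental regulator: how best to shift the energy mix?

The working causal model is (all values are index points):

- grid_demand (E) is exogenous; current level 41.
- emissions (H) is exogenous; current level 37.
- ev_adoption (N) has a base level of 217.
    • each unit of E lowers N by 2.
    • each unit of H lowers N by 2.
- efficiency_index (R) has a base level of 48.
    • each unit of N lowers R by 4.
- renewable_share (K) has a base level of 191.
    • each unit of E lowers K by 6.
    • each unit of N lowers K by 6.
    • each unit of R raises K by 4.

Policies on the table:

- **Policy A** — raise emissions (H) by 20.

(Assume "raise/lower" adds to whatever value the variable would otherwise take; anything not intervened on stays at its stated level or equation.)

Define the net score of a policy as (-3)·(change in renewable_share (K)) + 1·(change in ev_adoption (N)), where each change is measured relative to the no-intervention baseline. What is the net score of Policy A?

Baseline:
  E = 41
  H = 37
  N = 217 − 2·41 − 2·37 = 61
  R = 48 − 4·61 = -196
  K = 191 − 6·41 − 6·61 + 4·(-196) = -1205
Policy A (H + 20):
  E = 41
  H = 37 + 20 = 57
  N = 217 − 2·41 − 2·57 = 21
  R = 48 − 4·21 = -36
  K = 191 − 6·41 − 6·21 + 4·(-36) = -325
ΔK = -325 − (-1205) = 880; ΔN = 21 − 61 = -40
Score = (-3)·880 + 1·(-40) = -2680

-2680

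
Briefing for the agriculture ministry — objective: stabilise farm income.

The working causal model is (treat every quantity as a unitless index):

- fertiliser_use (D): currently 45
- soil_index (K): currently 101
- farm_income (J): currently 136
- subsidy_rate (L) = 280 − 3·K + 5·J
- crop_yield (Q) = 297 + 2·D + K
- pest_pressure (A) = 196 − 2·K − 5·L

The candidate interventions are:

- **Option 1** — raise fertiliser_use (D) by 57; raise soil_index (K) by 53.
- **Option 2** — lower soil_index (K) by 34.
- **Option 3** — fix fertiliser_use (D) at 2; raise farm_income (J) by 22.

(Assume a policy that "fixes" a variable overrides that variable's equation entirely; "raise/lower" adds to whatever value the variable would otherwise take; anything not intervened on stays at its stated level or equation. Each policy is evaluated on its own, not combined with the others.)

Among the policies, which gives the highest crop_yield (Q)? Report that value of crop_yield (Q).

655

Option 1 (D + 57, K + 53):
  D = 45 + 57 = 102
  K = 101 + 53 = 154
  Q = 297 + 2·102 + 154 = 655
Option 2 (K − 34):
  D = 45
  K = 101 − 34 = 67
  Q = 297 + 2·45 + 67 = 454
Option 3 (D := 2, J + 22):
  D = 2
  K = 101
  Q = 297 + 2·2 + 101 = 402
Comparing — Option 1: Q=655, Option 2: Q=454, Option 3: Q=402. Highest is 655 (Option 1).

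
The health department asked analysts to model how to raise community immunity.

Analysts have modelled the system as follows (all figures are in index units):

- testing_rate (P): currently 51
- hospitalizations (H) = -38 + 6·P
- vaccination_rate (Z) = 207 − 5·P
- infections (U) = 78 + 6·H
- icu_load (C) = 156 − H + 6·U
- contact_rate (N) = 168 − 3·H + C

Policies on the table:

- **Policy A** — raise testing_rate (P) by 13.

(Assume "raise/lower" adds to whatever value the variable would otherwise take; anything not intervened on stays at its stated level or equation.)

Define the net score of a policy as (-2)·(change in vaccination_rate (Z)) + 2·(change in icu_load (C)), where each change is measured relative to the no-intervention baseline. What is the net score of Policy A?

Baseline:
  P = 51
  H = -38 + 6·51 = 268
  Z = 207 − 5·51 = -48
  U = 78 + 6·268 = 1686
  C = 156 − 268 + 6·1686 = 10004
Policy A (P + 13):
  P = 51 + 13 = 64
  H = -38 + 6·64 = 346
  Z = 207 − 5·64 = -113
  U = 78 + 6·346 = 2154
  C = 156 − 346 + 6·2154 = 12734
ΔZ = -113 − (-48) = -65; ΔC = 12734 − 10004 = 2730
Score = (-2)·(-65) + 2·2730 = 5590

5590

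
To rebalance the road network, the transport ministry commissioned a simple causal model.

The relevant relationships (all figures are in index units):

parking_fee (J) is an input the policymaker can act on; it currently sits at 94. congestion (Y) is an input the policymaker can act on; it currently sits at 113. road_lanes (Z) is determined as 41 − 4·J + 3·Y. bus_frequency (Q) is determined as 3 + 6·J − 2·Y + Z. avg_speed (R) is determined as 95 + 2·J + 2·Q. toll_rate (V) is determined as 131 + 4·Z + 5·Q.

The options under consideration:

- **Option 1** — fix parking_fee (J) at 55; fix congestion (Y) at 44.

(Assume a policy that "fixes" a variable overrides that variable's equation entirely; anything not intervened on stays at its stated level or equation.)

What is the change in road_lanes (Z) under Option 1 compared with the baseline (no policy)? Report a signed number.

Baseline:
  J = 94
  Y = 113
  Z = 41 − 4·94 + 3·113 = 4
Option 1 (J := 55, Y := 44):
  J = 55
  Y = 44
  Z = 41 − 4·55 + 3·44 = -47
Change in Z: -47 − 4 = -51

-51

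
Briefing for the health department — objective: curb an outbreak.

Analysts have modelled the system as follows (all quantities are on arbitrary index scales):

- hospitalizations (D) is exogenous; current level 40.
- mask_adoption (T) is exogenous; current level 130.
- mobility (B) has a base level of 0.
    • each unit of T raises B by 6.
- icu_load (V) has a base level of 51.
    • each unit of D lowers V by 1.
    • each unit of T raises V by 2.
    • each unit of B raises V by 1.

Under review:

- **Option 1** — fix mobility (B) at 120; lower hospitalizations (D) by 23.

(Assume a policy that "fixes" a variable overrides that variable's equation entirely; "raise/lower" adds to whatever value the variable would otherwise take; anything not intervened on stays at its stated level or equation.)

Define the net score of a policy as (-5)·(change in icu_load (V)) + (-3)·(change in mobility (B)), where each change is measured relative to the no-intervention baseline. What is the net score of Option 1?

5165

Baseline:
  D = 40
  T = 130
  B = 0 + 6·130 = 780
  V = 51 − 40 + 2·130 + 780 = 1051
Option 1 (B := 120, D − 23):
  D = 40 − 23 = 17
  T = 130
  B = 120
  V = 51 − 17 + 2·130 + 120 = 414
ΔV = 414 − 1051 = -637; ΔB = 120 − 780 = -660
Score = (-5)·(-637) + (-3)·(-660) = 5165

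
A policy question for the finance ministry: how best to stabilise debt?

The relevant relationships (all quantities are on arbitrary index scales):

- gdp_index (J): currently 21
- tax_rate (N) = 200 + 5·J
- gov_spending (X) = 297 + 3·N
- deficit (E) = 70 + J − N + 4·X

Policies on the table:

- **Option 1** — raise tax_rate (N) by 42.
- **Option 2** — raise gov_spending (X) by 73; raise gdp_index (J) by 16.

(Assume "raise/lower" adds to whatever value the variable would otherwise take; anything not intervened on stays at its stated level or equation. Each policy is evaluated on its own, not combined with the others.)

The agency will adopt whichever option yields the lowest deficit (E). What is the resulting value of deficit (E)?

5096

Option 1 (N + 42):
  J = 21
  N = 200 + 5·21 (+42 from intervention) = 347
  X = 297 + 3·347 = 1338
  E = 70 + 21 − 347 + 4·1338 = 5096
Option 2 (X + 73, J + 16):
  J = 21 + 16 = 37
  N = 200 + 5·37 = 385
  X = 297 + 3·385 (+73 from intervention) = 1525
  E = 70 + 37 − 385 + 4·1525 = 5822
Comparing — Option 1: E=5096, Option 2: E=5822. Lowest is 5096 (Option 1).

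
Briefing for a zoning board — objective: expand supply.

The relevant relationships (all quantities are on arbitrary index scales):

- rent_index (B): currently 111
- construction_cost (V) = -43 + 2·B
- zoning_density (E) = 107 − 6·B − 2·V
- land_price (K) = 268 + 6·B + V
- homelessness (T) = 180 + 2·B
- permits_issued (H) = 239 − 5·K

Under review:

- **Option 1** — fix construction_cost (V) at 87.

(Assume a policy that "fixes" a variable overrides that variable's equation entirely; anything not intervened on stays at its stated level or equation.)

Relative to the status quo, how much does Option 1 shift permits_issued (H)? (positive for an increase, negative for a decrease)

Baseline:
  B = 111
  V = -43 + 2·111 = 179
  K = 268 + 6·111 + 179 = 1113
  H = 239 − 5·1113 = -5326
Option 1 (V := 87):
  B = 111
  V = 87
  K = 268 + 6·111 + 87 = 1021
  H = 239 − 5·1021 = -4866
Change in H: -4866 − (-5326) = 460

460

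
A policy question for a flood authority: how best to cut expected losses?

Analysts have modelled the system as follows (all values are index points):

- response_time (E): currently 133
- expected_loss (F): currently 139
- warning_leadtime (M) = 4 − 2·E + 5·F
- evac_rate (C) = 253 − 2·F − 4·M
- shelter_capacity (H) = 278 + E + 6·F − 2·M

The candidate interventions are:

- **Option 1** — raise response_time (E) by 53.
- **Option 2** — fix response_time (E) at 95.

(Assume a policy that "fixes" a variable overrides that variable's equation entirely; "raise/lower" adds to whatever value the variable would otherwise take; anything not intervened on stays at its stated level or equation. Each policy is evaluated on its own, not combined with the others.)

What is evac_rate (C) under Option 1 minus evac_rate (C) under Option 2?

Option 1 (E + 53):
  E = 133 + 53 = 186
  F = 139
  M = 4 − 2·186 + 5·139 = 327
  C = 253 − 2·139 − 4·327 = -1333
Option 2 (E := 95):
  E = 95
  F = 139
  M = 4 − 2·95 + 5·139 = 509
  C = 253 − 2·139 − 4·509 = -2061
C: -1333 − (-2061) = 728

728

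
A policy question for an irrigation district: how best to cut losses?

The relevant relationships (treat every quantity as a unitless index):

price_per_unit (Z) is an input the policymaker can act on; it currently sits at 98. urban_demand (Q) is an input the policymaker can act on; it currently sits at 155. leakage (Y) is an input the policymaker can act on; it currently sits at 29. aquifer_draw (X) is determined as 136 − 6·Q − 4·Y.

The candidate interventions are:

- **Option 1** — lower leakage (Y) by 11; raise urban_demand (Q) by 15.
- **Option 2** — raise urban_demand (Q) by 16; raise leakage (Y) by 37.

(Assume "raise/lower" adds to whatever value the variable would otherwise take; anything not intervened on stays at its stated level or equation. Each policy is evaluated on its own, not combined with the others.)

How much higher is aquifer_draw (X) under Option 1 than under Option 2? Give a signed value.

Option 1 (Y − 11, Q + 15):
  Q = 155 + 15 = 170
  Y = 29 − 11 = 18
  X = 136 − 6·170 − 4·18 = -956
Option 2 (Q + 16, Y + 37):
  Q = 155 + 16 = 171
  Y = 29 + 37 = 66
  X = 136 − 6·171 − 4·66 = -1154
X: -956 − (-1154) = 198

198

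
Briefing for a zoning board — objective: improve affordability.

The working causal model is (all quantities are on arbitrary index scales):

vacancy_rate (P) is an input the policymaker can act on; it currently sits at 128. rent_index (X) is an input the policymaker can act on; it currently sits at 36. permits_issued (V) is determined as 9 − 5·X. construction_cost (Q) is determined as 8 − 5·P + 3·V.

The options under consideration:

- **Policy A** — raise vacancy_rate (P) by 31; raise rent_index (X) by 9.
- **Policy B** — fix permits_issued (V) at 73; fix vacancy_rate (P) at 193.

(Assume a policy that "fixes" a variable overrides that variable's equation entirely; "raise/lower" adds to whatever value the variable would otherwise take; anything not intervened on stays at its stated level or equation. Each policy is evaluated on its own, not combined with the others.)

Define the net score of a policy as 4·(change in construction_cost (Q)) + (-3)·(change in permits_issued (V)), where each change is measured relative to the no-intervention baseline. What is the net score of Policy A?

-1025

Baseline:
  P = 128
  X = 36
  V = 9 − 5·36 = -171
  Q = 8 − 5·128 + 3·(-171) = -1145
Policy A (P + 31, X + 9):
  P = 128 + 31 = 159
  X = 36 + 9 = 45
  V = 9 − 5·45 = -216
  Q = 8 − 5·159 + 3·(-216) = -1435
ΔQ = -1435 − (-1145) = -290; ΔV = -216 − (-171) = -45
Score = 4·(-290) + (-3)·(-45) = -1025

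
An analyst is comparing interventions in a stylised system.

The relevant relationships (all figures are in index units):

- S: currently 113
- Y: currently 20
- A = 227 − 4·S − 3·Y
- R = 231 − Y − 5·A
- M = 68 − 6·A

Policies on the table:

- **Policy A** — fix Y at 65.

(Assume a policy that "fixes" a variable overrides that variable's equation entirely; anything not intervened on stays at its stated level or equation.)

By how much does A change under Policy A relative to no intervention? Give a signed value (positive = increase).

Baseline:
  S = 113
  Y = 20
  A = 227 − 4·113 − 3·20 = -285
Policy A (Y := 65):
  S = 113
  Y = 65
  A = 227 − 4·113 − 3·65 = -420
Change in A: -420 − (-285) = -135

-135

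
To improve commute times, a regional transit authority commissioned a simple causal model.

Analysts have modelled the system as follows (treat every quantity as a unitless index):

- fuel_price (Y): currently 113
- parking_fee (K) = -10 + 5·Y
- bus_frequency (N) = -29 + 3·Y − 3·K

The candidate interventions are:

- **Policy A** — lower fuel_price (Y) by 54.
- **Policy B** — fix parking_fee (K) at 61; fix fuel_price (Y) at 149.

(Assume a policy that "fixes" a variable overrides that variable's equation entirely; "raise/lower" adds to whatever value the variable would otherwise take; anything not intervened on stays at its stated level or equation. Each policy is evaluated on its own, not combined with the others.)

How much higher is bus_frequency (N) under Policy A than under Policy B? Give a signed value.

-942

Policy A (Y − 54):
  Y = 113 − 54 = 59
  K = -10 + 5·59 = 285
  N = -29 + 3·59 − 3·285 = -707
Policy B (K := 61, Y := 149):
  Y = 149
  K = 61
  N = -29 + 3·149 − 3·61 = 235
N: -707 − 235 = -942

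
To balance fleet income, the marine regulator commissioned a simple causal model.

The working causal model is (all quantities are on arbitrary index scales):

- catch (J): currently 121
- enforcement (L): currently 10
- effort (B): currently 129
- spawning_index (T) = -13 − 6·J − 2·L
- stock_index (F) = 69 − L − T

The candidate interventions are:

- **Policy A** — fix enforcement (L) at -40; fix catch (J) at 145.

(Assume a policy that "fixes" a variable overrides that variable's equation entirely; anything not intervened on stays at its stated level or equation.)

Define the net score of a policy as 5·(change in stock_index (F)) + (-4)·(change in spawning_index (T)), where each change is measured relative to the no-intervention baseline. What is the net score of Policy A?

646

Baseline:
  J = 121
  L = 10
  T = -13 − 6·121 − 2·10 = -759
  F = 69 − 10 − (-759) = 818
Policy A (L := -40, J := 145):
  J = 145
  L = -40
  T = -13 − 6·145 − 2·(-40) = -803
  F = 69 − (-40) − (-803) = 912
ΔF = 912 − 818 = 94; ΔT = -803 − (-759) = -44
Score = 5·94 + (-4)·(-44) = 646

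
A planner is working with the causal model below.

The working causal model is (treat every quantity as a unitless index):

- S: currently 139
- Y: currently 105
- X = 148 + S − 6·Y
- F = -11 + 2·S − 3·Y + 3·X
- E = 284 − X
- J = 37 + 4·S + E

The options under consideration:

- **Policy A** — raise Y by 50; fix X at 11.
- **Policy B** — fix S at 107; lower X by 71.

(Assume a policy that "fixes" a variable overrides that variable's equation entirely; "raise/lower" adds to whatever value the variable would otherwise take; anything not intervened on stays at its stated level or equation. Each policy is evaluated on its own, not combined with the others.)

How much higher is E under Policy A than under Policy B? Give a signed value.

Policy A (Y + 50, X := 11):
  S = 139
  Y = 105 + 50 = 155
  X = 11
  E = 284 − 11 = 273
Policy B (S := 107, X − 71):
  S = 107
  Y = 105
  X = 148 + 107 − 6·105 (−71 from intervention) = -446
  E = 284 − (-446) = 730
E: 273 − 730 = -457

-457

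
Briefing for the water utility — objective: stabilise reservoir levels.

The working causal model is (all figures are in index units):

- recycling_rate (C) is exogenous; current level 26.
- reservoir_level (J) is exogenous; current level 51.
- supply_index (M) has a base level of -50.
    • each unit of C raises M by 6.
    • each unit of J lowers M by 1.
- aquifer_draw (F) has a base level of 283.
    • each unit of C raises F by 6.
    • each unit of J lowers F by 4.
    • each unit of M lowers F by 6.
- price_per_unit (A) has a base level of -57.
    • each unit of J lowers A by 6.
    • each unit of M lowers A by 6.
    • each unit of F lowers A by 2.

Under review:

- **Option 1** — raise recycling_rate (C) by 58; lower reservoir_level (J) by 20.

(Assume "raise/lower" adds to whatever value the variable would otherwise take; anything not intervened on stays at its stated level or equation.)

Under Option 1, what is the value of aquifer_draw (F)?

Option 1 (C + 58, J − 20):
  C = 26 + 58 = 84
  J = 51 − 20 = 31
  M = -50 + 6·84 − 31 = 423
  F = 283 + 6·84 − 4·31 − 6·423 = -1875

-1875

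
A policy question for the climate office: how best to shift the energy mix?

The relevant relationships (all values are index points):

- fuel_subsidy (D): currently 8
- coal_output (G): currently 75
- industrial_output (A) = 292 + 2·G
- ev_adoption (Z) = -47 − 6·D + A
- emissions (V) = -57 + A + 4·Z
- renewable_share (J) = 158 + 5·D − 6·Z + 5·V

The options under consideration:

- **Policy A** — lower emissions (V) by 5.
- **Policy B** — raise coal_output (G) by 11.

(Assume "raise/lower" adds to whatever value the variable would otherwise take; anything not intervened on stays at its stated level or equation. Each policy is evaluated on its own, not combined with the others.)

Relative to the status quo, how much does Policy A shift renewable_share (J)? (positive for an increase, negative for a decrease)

-25

Baseline:
  D = 8
  G = 75
  A = 292 + 2·75 = 442
  Z = -47 − 6·8 + 442 = 347
  V = -57 + 442 + 4·347 = 1773
  J = 158 + 5·8 − 6·347 + 5·1773 = 6981
Policy A (V − 5):
  D = 8
  G = 75
  A = 292 + 2·75 = 442
  Z = -47 − 6·8 + 442 = 347
  V = -57 + 442 + 4·347 (−5 from intervention) = 1768
  J = 158 + 5·8 − 6·347 + 5·1768 = 6956
Change in J: 6956 − 6981 = -25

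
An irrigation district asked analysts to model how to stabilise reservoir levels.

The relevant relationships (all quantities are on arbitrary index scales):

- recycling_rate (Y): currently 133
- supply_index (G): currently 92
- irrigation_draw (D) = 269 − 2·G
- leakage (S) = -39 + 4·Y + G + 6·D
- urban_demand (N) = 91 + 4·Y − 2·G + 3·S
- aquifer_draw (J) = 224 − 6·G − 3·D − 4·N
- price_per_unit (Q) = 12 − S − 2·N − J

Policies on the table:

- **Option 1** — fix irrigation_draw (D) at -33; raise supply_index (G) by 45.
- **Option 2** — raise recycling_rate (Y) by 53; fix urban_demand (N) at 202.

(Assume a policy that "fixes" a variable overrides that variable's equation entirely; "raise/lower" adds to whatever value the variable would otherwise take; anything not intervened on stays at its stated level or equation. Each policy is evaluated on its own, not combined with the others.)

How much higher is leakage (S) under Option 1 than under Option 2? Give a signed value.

Option 1 (D := -33, G + 45):
  Y = 133
  G = 92 + 45 = 137
  D = -33
  S = -39 + 4·133 + 137 + 6·(-33) = 432
Option 2 (Y + 53, N := 202):
  Y = 133 + 53 = 186
  G = 92
  D = 269 − 2·92 = 85
  S = -39 + 4·186 + 92 + 6·85 = 1307
S: 432 − 1307 = -875

-875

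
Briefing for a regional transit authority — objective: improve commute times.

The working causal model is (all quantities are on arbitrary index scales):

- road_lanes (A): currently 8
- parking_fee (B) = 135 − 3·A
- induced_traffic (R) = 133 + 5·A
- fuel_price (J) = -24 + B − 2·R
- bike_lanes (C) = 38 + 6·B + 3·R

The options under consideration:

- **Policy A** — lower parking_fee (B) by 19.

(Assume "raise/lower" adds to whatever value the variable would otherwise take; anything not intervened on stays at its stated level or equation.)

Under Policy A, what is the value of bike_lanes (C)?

Policy A (B − 19):
  A = 8
  B = 135 − 3·8 (−19 from intervention) = 92
  R = 133 + 5·8 = 173
  C = 38 + 6·92 + 3·173 = 1109

1109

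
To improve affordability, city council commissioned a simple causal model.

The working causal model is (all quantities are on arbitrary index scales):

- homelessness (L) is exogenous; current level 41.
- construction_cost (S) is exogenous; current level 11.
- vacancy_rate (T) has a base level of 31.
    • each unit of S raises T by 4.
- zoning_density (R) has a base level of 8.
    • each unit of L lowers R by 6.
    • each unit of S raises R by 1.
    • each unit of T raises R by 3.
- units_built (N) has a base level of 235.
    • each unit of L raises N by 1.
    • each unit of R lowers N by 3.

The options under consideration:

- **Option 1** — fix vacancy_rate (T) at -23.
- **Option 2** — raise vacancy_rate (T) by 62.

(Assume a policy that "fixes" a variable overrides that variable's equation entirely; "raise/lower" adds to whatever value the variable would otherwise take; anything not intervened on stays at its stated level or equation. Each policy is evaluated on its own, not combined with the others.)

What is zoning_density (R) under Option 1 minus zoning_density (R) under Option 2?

Option 1 (T := -23):
  L = 41
  S = 11
  T = -23
  R = 8 − 6·41 + 11 + 3·(-23) = -296
Option 2 (T + 62):
  L = 41
  S = 11
  T = 31 + 4·11 (+62 from intervention) = 137
  R = 8 − 6·41 + 11 + 3·137 = 184
R: -296 − 184 = -480

-480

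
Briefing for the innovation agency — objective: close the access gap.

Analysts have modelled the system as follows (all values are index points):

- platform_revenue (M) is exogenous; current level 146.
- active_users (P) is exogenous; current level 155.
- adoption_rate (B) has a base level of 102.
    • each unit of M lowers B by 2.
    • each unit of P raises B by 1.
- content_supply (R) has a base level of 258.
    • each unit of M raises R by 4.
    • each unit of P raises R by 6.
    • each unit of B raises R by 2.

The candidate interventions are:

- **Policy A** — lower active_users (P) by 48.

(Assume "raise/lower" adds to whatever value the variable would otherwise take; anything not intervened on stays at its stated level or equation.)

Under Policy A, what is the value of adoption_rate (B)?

-83

Policy A (P − 48):
  M = 146
  P = 155 − 48 = 107
  B = 102 − 2·146 + 107 = -83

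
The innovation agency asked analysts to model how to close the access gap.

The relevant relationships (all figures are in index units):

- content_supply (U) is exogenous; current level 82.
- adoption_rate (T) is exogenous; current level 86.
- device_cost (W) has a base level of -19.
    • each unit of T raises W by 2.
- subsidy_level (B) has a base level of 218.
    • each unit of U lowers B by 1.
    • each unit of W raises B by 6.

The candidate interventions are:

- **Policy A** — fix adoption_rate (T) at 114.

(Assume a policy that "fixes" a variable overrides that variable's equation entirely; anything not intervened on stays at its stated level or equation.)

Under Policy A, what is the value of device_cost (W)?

Policy A (T := 114):
  T = 114
  W = -19 + 2·114 = 209

209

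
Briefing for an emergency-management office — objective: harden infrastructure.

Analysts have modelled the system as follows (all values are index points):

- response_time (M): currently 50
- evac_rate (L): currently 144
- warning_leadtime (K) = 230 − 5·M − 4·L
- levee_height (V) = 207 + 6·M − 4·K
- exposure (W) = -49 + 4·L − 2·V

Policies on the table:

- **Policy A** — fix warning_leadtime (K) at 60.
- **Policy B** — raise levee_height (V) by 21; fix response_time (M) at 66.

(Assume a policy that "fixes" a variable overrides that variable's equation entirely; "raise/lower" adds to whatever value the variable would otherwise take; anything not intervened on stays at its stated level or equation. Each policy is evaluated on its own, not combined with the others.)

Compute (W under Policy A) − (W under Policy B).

Policy A (K := 60):
  M = 50
  L = 144
  K = 60
  V = 207 + 6·50 − 4·60 = 267
  W = -49 + 4·144 − 2·267 = -7
Policy B (V + 21, M := 66):
  M = 66
  L = 144
  K = 230 − 5·66 − 4·144 = -676
  V = 207 + 6·66 − 4·(-676) (+21 from intervention) = 3328
  W = -49 + 4·144 − 2·3328 = -6129
W: -7 − (-6129) = 6122

6122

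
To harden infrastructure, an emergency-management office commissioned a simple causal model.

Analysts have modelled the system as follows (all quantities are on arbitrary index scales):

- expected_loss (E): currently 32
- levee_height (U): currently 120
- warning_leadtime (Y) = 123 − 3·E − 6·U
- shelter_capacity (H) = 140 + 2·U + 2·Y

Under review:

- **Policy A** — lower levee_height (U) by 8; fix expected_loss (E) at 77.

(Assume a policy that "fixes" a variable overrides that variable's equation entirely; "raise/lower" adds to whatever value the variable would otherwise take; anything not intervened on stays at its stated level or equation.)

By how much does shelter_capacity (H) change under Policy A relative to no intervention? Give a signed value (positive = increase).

-190

Baseline:
  E = 32
  U = 120
  Y = 123 − 3·32 − 6·120 = -693
  H = 140 + 2·120 + 2·(-693) = -1006
Policy A (U − 8, E := 77):
  E = 77
  U = 120 − 8 = 112
  Y = 123 − 3·77 − 6·112 = -780
  H = 140 + 2·112 + 2·(-780) = -1196
Change in H: -1196 − (-1006) = -190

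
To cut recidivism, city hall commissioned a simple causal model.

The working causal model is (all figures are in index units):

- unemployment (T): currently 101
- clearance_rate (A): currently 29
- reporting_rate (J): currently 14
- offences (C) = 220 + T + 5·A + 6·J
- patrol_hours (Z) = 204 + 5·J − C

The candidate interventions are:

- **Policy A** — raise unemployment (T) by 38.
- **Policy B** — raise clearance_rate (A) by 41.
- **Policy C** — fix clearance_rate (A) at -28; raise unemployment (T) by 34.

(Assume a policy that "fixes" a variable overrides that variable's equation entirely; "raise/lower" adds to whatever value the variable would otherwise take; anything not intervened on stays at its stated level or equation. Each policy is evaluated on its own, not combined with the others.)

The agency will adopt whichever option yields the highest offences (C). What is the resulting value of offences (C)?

Policy A (T + 38):
  T = 101 + 38 = 139
  A = 29
  J = 14
  C = 220 + 139 + 5·29 + 6·14 = 588
Policy B (A + 41):
  T = 101
  A = 29 + 41 = 70
  J = 14
  C = 220 + 101 + 5·70 + 6·14 = 755
Policy C (A := -28, T + 34):
  T = 101 + 34 = 135
  A = -28
  J = 14
  C = 220 + 135 + 5·(-28) + 6·14 = 299
Comparing — Policy A: C=588, Policy B: C=755, Policy C: C=299. Highest is 755 (Policy B).

755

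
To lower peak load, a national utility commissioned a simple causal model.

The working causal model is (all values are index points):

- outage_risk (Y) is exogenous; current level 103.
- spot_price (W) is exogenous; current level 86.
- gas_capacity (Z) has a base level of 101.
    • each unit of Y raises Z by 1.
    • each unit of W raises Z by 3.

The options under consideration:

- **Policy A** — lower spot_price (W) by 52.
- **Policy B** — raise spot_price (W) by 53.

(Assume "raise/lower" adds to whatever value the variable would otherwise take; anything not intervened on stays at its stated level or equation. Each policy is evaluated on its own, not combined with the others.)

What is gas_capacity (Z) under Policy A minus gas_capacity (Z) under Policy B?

-315

Policy A (W − 52):
  Y = 103
  W = 86 − 52 = 34
  Z = 101 + 103 + 3·34 = 306
Policy B (W + 53):
  Y = 103
  W = 86 + 53 = 139
  Z = 101 + 103 + 3·139 = 621
Z: 306 − 621 = -315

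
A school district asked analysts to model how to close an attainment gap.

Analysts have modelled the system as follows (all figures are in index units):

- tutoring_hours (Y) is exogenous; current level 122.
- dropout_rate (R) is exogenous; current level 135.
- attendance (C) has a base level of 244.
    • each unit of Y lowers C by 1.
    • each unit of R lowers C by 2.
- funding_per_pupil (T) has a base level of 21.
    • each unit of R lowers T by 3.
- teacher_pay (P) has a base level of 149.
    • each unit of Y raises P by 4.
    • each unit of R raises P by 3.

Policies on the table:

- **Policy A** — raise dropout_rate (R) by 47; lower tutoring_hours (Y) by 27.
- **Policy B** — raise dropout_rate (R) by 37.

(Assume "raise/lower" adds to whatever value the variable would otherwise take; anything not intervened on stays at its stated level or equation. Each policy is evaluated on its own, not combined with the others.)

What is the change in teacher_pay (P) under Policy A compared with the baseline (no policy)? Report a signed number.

33

Baseline:
  Y = 122
  R = 135
  P = 149 + 4·122 + 3·135 = 1042
Policy A (R + 47, Y − 27):
  Y = 122 − 27 = 95
  R = 135 + 47 = 182
  P = 149 + 4·95 + 3·182 = 1075
Change in P: 1075 − 1042 = 33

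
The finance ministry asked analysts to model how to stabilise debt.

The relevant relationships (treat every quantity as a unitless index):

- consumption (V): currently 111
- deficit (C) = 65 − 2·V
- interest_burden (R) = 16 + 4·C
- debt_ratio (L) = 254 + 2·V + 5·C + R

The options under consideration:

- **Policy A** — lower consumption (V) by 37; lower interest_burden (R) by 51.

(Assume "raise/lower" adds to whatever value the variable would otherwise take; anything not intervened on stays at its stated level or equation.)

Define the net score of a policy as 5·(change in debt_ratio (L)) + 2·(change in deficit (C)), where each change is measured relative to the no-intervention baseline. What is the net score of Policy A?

Baseline:
  V = 111
  C = 65 − 2·111 = -157
  R = 16 + 4·(-157) = -612
  L = 254 + 2·111 + 5·(-157) + (-612) = -921
Policy A (V − 37, R − 51):
  V = 111 − 37 = 74
  C = 65 − 2·74 = -83
  R = 16 + 4·(-83) (−51 from intervention) = -367
  L = 254 + 2·74 + 5·(-83) + (-367) = -380
ΔL = -380 − (-921) = 541; ΔC = -83 − (-157) = 74
Score = 5·541 + 2·74 = 2853

2853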